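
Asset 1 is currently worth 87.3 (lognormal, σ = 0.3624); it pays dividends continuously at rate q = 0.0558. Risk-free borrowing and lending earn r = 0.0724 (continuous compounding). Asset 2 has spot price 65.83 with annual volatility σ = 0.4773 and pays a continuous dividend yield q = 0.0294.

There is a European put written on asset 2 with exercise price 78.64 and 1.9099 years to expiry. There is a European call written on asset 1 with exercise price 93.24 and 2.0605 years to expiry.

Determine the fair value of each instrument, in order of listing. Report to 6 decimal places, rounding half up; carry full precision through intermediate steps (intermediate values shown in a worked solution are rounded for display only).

[asset 2 put K=78.64]
σ√T = 0.4773·√1.9099 = 0.659624
d₁ = (ln(S/K) + (r−q+σ²/2)T) / (σ√T) = (ln(65.83/78.64) + (0.0724−0.0294+0.4773²/2)·1.9099) / 0.659624 = (-0.177805 + 0.299678) / 0.659624 = 0.184761
d₂ = d₁ − σ√T = 0.184761 − 0.659624 = -0.474863
e^{−rT} = 0.870858
e^{−qT} = 0.945396
N(−d₁) = 0.426708,  N(−d₂) = 0.682558
price = K·e^{−rT}·N(−d₂) − S·e^{−qT}·N(−d₁) = 46.744451 − 26.556367 = 20.188084
[asset 1 call K=93.24]
σ√T = 0.3624·√2.0605 = 0.520205
d₁ = (ln(S/K) + (r−q+σ²/2)T) / (σ√T) = (ln(87.3/93.24) + (0.0724−0.0558+0.3624²/2)·2.0605) / 0.520205 = (-0.065826 + 0.169511) / 0.520205 = 0.199315
d₂ = d₁ − σ√T = 0.199315 − 0.520205 = -0.320890
e^{−rT} = 0.861414
e^{−qT} = 0.891388
N(d₁) = 0.578992,  N(d₂) = 0.374147
price = S·e^{−qT}·N(d₁) − K·e^{−rT}·N(d₂) = 45.056061 − 30.050810 = 15.005251

price(asset 2 put K=78.64) = 20.188084
price(asset 1 call K=93.24) = 15.005251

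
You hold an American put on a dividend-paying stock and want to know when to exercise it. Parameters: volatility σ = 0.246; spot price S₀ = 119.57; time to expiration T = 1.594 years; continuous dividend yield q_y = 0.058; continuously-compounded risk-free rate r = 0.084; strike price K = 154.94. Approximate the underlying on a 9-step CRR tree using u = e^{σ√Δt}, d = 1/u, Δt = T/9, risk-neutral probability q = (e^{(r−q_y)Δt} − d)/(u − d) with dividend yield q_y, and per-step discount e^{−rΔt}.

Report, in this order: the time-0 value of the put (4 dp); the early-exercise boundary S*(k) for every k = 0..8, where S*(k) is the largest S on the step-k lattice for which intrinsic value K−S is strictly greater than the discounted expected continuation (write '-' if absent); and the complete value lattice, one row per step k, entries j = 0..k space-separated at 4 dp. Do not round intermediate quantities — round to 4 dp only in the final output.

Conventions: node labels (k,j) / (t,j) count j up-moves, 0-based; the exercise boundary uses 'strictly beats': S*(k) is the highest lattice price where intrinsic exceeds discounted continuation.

price = 36.3181
boundary = - 107.8104 97.2073 107.8104 119.5700 107.8104 119.5700 107.8104 119.5700
tree:
36.3181
47.1296 26.4460
57.7327 35.8407 17.7132
67.2930 47.1296 25.4700 10.3786
75.9130 57.7327 35.3700 16.1951 4.7909
83.6852 67.2930 47.1296 24.4375 8.3219 1.3532
90.6931 75.9130 57.7327 35.3700 14.0841 2.7273 0.0000
97.0117 83.6852 67.2930 47.1296 22.9676 5.4967 0.0000 0.0000
102.7089 90.6931 75.9130 57.7327 35.3700 11.0783 0.0000 0.0000 0.0000
107.8458 97.0117 83.6852 67.2930 47.1296 22.3277 0.0000 0.0000 0.0000 0.0000

Δt=0.17711  u=1.10908  d=0.90165  q=0.49639  discount=0.98523
step 9 (expiry): payoffs max(K−S,0) = 107.8458 97.0117 83.6852 67.2930 47.1296 22.3277 0.0000 0.0000 0.0000 0.0000
step 8: (k=8,j=0): S=52.2311, K−S=102.7089, hold=100.9547 ⇒ V=102.7089 exercise | (k=8,j=1): S=64.2469, K−S=90.6931, hold=89.0616 ⇒ V=90.6931 exercise | (k=8,j=2): S=79.0270, K−S=75.9130, hold=74.4326 ⇒ V=75.9130 exercise | (k=8,j=3): S=97.2073, K−S=57.7327, hold=56.4381 ⇒ V=57.7327 exercise | (k=8,j=4): S=119.5700, K−S=35.3700, hold=34.3040 ⇒ V=35.3700 exercise | (k=8,j=5): S=147.0773, K−S=7.8627, hold=11.0783 ⇒ V=11.0783 continue | (k=8,j=6): S=180.9126, K−S=0.0000, hold=0.0000 ⇒ V=0.0000 continue | (k=8,j=7): S=222.5319, K−S=0.0000, hold=0.0000 ⇒ V=0.0000 continue | (k=8,j=8): S=273.7257, K−S=0.0000, hold=0.0000 ⇒ V=0.0000 continue  boundary S*=119.5700
step 7: (k=7,j=0): S=57.9283, K−S=97.0117, hold=95.3157 ⇒ V=97.0117 exercise | (k=7,j=1): S=71.2548, K−S=83.6852, hold=82.1254 ⇒ V=83.6852 exercise | (k=7,j=2): S=87.6470, K−S=67.2930, hold=65.9007 ⇒ V=67.2930 exercise | (k=7,j=3): S=107.8104, K−S=47.1296, hold=45.9434 ⇒ V=47.1296 exercise | (k=7,j=4): S=132.6123, K−S=22.3277, hold=22.9676 ⇒ V=22.9676 continue | (k=7,j=5): S=163.1200, K−S=0.0000, hold=5.4967 ⇒ V=5.4967 continue | (k=7,j=6): S=200.6460, K−S=0.0000, hold=0.0000 ⇒ V=0.0000 continue | (k=7,j=7): S=246.8049, K−S=0.0000, hold=0.0000 ⇒ V=0.0000 continue  boundary S*=107.8104
step 6: (k=6,j=0): S=64.2469, K−S=90.6931, hold=89.0616 ⇒ V=90.6931 exercise | (k=6,j=1): S=79.0270, K−S=75.9130, hold=74.4326 ⇒ V=75.9130 exercise | (k=6,j=2): S=97.2073, K−S=57.7327, hold=56.4381 ⇒ V=57.7327 exercise | (k=6,j=3): S=119.5700, K−S=35.3700, hold=34.6169 ⇒ V=35.3700 exercise | (k=6,j=4): S=147.0773, K−S=7.8627, hold=14.0841 ⇒ V=14.0841 continue | (k=6,j=5): S=180.9126, K−S=0.0000, hold=2.7273 ⇒ V=2.7273 continue | (k=6,j=6): S=222.5319, K−S=0.0000, hold=0.0000 ⇒ V=0.0000 continue  boundary S*=119.5700
step 5: (k=5,j=0): S=71.2548, K−S=83.6852, hold=82.1254 ⇒ V=83.6852 exercise | (k=5,j=1): S=87.6470, K−S=67.2930, hold=65.9007 ⇒ V=67.2930 exercise | (k=5,j=2): S=107.8104, K−S=47.1296, hold=45.9434 ⇒ V=47.1296 exercise | (k=5,j=3): S=132.6123, K−S=22.3277, hold=24.4375 ⇒ V=24.4375 continue | (k=5,j=4): S=163.1200, K−S=0.0000, hold=8.3219 ⇒ V=8.3219 continue | (k=5,j=5): S=200.6460, K−S=0.0000, hold=1.3532 ⇒ V=1.3532 continue  boundary S*=107.8104
step 4: (k=4,j=0): S=79.0270, K−S=75.9130, hold=74.4326 ⇒ V=75.9130 exercise | (k=4,j=1): S=97.2073, K−S=57.7327, hold=56.4381 ⇒ V=57.7327 exercise | (k=4,j=2): S=119.5700, K−S=35.3700, hold=35.3358 ⇒ V=35.3700 exercise | (k=4,j=3): S=147.0773, K−S=7.8627, hold=16.1951 ⇒ V=16.1951 continue | (k=4,j=4): S=180.9126, K−S=0.0000, hold=4.7909 ⇒ V=4.7909 continue  boundary S*=119.5700
step 3: (k=3,j=0): S=87.6470, K−S=67.2930, hold=65.9007 ⇒ V=67.2930 exercise | (k=3,j=1): S=107.8104, K−S=47.1296, hold=45.9434 ⇒ V=47.1296 exercise | (k=3,j=2): S=132.6123, K−S=22.3277, hold=25.4700 ⇒ V=25.4700 continue | (k=3,j=3): S=163.1200, K−S=0.0000, hold=10.3786 ⇒ V=10.3786 continue  boundary S*=107.8104
step 2: (k=2,j=0): S=97.2073, K−S=57.7327, hold=56.4381 ⇒ V=57.7327 exercise | (k=2,j=1): S=119.5700, K−S=35.3700, hold=35.8407 ⇒ V=35.8407 continue | (k=2,j=2): S=147.0773, K−S=7.8627, hold=17.7132 ⇒ V=17.7132 continue  boundary S*=97.2073
step 1: (k=1,j=0): S=107.8104, K−S=47.1296, hold=46.1736 ⇒ V=47.1296 exercise | (k=1,j=1): S=132.6123, K−S=22.3277, hold=26.4460 ⇒ V=26.4460 continue  boundary S*=107.8104
step 0: (k=0,j=0): S=119.5700, K−S=35.3700, hold=36.3181 ⇒ V=36.3181 continue  boundary S*=-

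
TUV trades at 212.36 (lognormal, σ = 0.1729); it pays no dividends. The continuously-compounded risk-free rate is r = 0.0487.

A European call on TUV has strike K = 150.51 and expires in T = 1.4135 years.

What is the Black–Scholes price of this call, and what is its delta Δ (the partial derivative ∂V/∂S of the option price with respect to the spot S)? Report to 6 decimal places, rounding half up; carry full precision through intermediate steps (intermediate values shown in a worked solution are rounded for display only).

σ√T = 0.1729·√1.4135 = 0.205562
d₁ = (ln(S/K) + (r+σ²/2)T) / (σ√T) = (ln(212.36/150.51) + (0.0487+0.1729²/2)·1.4135) / 0.205562 = (0.344253 + 0.089965) / 0.205562 = 2.112349
d₂ = d₁ − σ√T = 2.112349 − 0.205562 = 1.906787
e^{−rT} = 0.933478
N(d₁) = 0.982672,  N(d₂) = 0.971726
Call price V = S·N(d₁) − K·e^{−rT}·N(d₂) = 208.680170 − 136.525386 = 72.154784
Δ = N(d₁) = 0.982672

price = 72.154784
Δ = 0.982672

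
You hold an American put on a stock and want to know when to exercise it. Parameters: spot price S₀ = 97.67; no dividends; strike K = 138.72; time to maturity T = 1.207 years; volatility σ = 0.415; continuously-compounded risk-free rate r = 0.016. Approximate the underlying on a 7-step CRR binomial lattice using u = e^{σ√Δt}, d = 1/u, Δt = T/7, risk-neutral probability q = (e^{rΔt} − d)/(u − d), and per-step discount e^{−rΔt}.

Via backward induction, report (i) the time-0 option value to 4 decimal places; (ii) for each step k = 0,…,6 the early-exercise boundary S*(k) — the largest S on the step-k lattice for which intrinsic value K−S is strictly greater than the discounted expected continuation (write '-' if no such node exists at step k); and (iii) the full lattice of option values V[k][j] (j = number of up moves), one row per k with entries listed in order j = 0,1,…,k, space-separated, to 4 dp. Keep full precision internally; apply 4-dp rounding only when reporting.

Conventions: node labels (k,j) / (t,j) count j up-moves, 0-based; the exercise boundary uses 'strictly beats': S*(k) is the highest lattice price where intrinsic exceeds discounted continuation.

price = 46.6344
boundary = - - 69.1959 58.2424 69.1959 82.2092 97.6700
tree:
46.6344
57.8776 33.9758
69.5241 44.8217 21.6991
80.4776 56.9902 31.0877 11.0261
89.6971 69.5241 42.9081 17.6727 3.4446
97.4572 80.4776 56.5108 27.5128 6.4563 0.0000
103.9890 89.6971 69.5241 41.0500 12.1012 0.0000 0.0000
109.4867 97.4572 80.4776 56.5108 22.6816 0.0000 0.0000 0.0000

Δt=0.17243, u=1.18807, d=0.84170, q=0.46500, disc=e^(-rΔt)=0.99724
k=7 terminal: V=max(K-S,0) → 109.4867 97.4572 80.4776 56.5108 22.6816 0.0000 0.0000 0.0000
k=6: j=0 S=34.7310 intr=103.9890 cont=103.6068 V=103.9890[EX]; j=1 S=49.0229 intr=89.6971 cont=89.3149 V=89.6971[EX]; j=2 S=69.1959 intr=69.5241 cont=69.1420 V=69.5241[EX]; j=3 S=97.6700 intr=41.0500 cont=40.6678 V=41.0500[EX]; j=4 S=137.8613 intr=0.8587 cont=12.1012 V=12.1012[hold]; j=5 S=194.5913 intr=0.0000 cont=0.0000 V=0.0000[hold]; j=6 S=274.6658 intr=0.0000 cont=0.0000 V=0.0000[hold]  S*(6)=97.6700
k=5: j=0 S=41.2628 intr=97.4572 cont=97.0750 V=97.4572[EX]; j=1 S=58.2424 intr=80.4776 cont=80.0954 V=80.4776[EX]; j=2 S=82.2092 intr=56.5108 cont=56.1286 V=56.5108[EX]; j=3 S=116.0384 intr=22.6816 cont=27.5128 V=27.5128[hold]; j=4 S=163.7883 intr=0.0000 cont=6.4563 V=6.4563[hold]; j=5 S=231.1873 intr=0.0000 cont=0.0000 V=0.0000[hold]  S*(5)=82.2092
k=4: j=0 S=49.0229 intr=89.6971 cont=89.3149 V=89.6971[EX]; j=1 S=69.1959 intr=69.5241 cont=69.1420 V=69.5241[EX]; j=2 S=97.6700 intr=41.0500 cont=42.9081 V=42.9081[hold]; j=3 S=137.8613 intr=0.8587 cont=17.6727 V=17.6727[hold]; j=4 S=194.5913 intr=0.0000 cont=3.4446 V=3.4446[hold]  S*(4)=69.1959
k=3: j=0 S=58.2424 intr=80.4776 cont=80.0954 V=80.4776[EX]; j=1 S=82.2092 intr=56.5108 cont=56.9902 V=56.9902[hold]; j=2 S=116.0384 intr=22.6816 cont=31.0877 V=31.0877[hold]; j=3 S=163.7883 intr=0.0000 cont=11.0261 V=11.0261[hold]  S*(3)=58.2424
k=2: j=0 S=69.1959 intr=69.5241 cont=69.3643 V=69.5241[EX]; j=1 S=97.6700 intr=41.0500 cont=44.8217 V=44.8217[hold]; j=2 S=137.8613 intr=0.8587 cont=21.6991 V=21.6991[hold]  S*(2)=69.1959
k=1: j=0 S=82.2092 intr=56.5108 cont=57.8776 V=57.8776[hold]; j=1 S=116.0384 intr=22.6816 cont=33.9758 V=33.9758[hold]  S*(1)=-
k=0: j=0 S=97.6700 intr=41.0500 cont=46.6344 V=46.6344[hold]  S*(0)=-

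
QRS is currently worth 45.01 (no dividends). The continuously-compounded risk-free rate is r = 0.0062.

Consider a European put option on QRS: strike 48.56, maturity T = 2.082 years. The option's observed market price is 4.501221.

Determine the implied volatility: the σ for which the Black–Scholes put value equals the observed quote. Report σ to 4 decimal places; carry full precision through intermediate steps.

sigma = 0.1047

At σ = 0.1047 the Black–Scholes value reproduces the quote:
σ√T = 0.1047·√2.082 = 0.151073
d₁ = (ln(S/K) + (r+σ²/2)T) / (σ√T) = (ln(45.01/48.56) + (0.0062+0.1047²/2)·2.082) / 0.151073 = (-0.075915 + 0.024320) / 0.151073 = -0.341527
d₂ = d₁ − σ√T = -0.341527 − 0.151073 = -0.492600
e^{−rT} = 0.987175
N(−d₁) = 0.633647,  N(−d₂) = 0.688852
V = K·e^{−rT}·N(−d₂) − S·N(−d₁) = 33.021652 − 28.520431 = 4.501221 (equal to the quote); since ∂V/∂σ > 0 for all σ, the implied volatility is unique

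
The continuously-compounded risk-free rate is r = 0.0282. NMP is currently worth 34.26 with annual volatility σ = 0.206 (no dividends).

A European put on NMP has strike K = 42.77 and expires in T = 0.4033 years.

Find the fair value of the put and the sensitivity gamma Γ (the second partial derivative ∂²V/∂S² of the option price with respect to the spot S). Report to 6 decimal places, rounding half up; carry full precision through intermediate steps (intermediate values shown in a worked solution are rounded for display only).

σ√T = 0.206·√0.4033 = 0.130822
d₁ = (ln(S/K) + (r+σ²/2)T) / (σ√T) = (ln(34.26/42.77) + (0.0282+0.206²/2)·0.4033) / 0.130822 = (-0.221858 + 0.019930) / 0.130822 = -1.543532
d₂ = d₁ − σ√T = -1.543532 − 0.130822 = -1.674354
e^{−rT} = 0.988691
N(−d₁) = 0.938649,  N(−d₂) = 0.952969
Put price V = K·e^{−rT}·N(−d₂) − S·N(−d₁) = 40.297581 − 32.158118 = 8.139463
φ(d₁) = (1/√(2π))·e^{−d₁²/2} = 0.121216
Γ = φ(d₁) / (S·σ·√T) = 0.027045

price = 8.139463
Γ = 0.027045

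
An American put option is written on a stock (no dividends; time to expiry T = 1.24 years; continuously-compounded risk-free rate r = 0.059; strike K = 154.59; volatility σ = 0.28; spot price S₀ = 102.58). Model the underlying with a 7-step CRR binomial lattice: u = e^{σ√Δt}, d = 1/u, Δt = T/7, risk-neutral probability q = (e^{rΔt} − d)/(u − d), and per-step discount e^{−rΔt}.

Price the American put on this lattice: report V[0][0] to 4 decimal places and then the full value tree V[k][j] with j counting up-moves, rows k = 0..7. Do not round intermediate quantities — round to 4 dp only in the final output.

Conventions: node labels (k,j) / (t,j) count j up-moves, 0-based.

Δt=0.17714, u=1.12507, d=0.88883, q=0.51504, disc=e^(-rΔt)=0.98960
k=7 terminal: V=max(K-S,0) → 109.6328 97.6837 82.5587 63.4136 39.1801 8.5055 0.0000 0.0000
k=6: j=0 S=50.5801 intr=104.0099 cont=102.4026 V=104.0099[EX]; j=1 S=64.0237 intr=90.5663 cont=88.9590 V=90.5663[EX]; j=2 S=81.0404 intr=73.5496 cont=71.9423 V=73.5496[EX]; j=3 S=102.5800 intr=52.0100 cont=50.4027 V=52.0100[EX]; j=4 S=129.8445 intr=24.7455 cont=23.1382 V=24.7455[EX]; j=5 S=164.3556 intr=0.0000 cont=4.0819 V=4.0819[hold]; j=6 S=208.0393 intr=0.0000 cont=0.0000 V=0.0000[hold]
k=5: j=0 S=56.9063 intr=97.6837 cont=96.0764 V=97.6837[EX]; j=1 S=72.0313 intr=82.5587 cont=80.9514 V=82.5587[EX]; j=2 S=91.1764 intr=63.4136 cont=61.8064 V=63.4136[EX]; j=3 S=115.4099 intr=39.1801 cont=37.5728 V=39.1801[EX]; j=4 S=146.0845 intr=8.5055 cont=13.9562 V=13.9562[hold]; j=5 S=184.9120 intr=0.0000 cont=1.9590 V=1.9590[hold]
k=4: j=0 S=64.0237 intr=90.5663 cont=88.9590 V=90.5663[EX]; j=1 S=81.0404 intr=73.5496 cont=71.9423 V=73.5496[EX]; j=2 S=102.5800 intr=52.0100 cont=50.4027 V=52.0100[EX]; j=3 S=129.8445 intr=24.7455 cont=25.9164 V=25.9164[hold]; j=4 S=164.3556 intr=0.0000 cont=7.6962 V=7.6962[hold]
k=3: j=0 S=72.0313 intr=82.5587 cont=80.9514 V=82.5587[EX]; j=1 S=91.1764 intr=63.4136 cont=61.8064 V=63.4136[EX]; j=2 S=115.4099 intr=39.1801 cont=38.1696 V=39.1801[EX]; j=3 S=146.0845 intr=8.5055 cont=16.3603 V=16.3603[hold]
k=2: j=0 S=81.0404 intr=73.5496 cont=71.9423 V=73.5496[EX]; j=1 S=102.5800 intr=52.0100 cont=50.4027 V=52.0100[EX]; j=2 S=129.8445 intr=24.7455 cont=27.1417 V=27.1417[hold]
k=1: j=0 S=91.1764 intr=63.4136 cont=61.8064 V=63.4136[EX]; j=1 S=115.4099 intr=39.1801 cont=38.7941 V=39.1801[EX]
k=0: j=0 S=102.5800 intr=52.0100 cont=50.4027 V=52.0100[EX]

price = 52.0100
tree:
52.0100
63.4136 39.1801
73.5496 52.0100 27.1417
82.5587 63.4136 39.1801 16.3603
90.5663 73.5496 52.0100 25.9164 7.6962
97.6837 82.5587 63.4136 39.1801 13.9562 1.9590
104.0099 90.5663 73.5496 52.0100 24.7455 4.0819 0.0000
109.6328 97.6837 82.5587 63.4136 39.1801 8.5055 0.0000 0.0000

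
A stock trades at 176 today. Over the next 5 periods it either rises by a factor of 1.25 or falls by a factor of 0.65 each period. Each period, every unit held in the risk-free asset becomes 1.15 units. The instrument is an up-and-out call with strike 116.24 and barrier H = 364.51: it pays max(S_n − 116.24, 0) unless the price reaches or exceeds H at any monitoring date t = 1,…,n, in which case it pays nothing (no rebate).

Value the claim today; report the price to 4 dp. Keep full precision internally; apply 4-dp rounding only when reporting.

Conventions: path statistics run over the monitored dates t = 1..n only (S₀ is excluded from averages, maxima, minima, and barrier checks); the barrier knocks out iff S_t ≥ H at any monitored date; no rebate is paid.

No-arbitrage gives p* = (R−d)/(u−d) = 0.8333: enumerate every path, weight its payoff by its p*-probability, and discount by R^5.
Enumerate all 2^5 = 32 price paths (U = up ×1.25, D = down ×0.65); each path with k up-moves has probability p*^k·(1−p*)^(5−k).
DDDDD: M=114.4000, payoff=0.0000, prob=0.000129
UDDDD: M=220.0000, payoff=0.0000, prob=0.000643
DUDDD: M=143.0000, payoff=0.0000, prob=0.000643
UUDDD: M=275.0000, payoff=0.0000, prob=0.003215
DDUDD: M=114.4000, payoff=0.0000, prob=0.000643
UDUDD: M=220.0000, payoff=0.0000, prob=0.003215
DUUDD: M=178.7500, payoff=0.0000, prob=0.003215
UUUDD: M=343.7500, payoff=28.9944, prob=0.016075
DDDUD: M=114.4000, payoff=0.0000, prob=0.000643
UDDUD: M=220.0000, payoff=0.0000, prob=0.003215
DUDUD: M=143.0000, payoff=0.0000, prob=0.003215
UUDUD: M=275.0000, payoff=28.9944, prob=0.016075
DDUUD: M=116.1875, payoff=0.0000, prob=0.003215
UDUUD: M=223.4375, payoff=28.9944, prob=0.016075
DUUUD: M=223.4375, payoff=28.9944, prob=0.016075
UUUUD: M=429.6875, payoff=0.0000, prob=0.080376
DDDDU: M=114.4000, payoff=0.0000, prob=0.000643
UDDDU: M=220.0000, payoff=0.0000, prob=0.003215
DUDDU: M=143.0000, payoff=0.0000, prob=0.003215
UUDDU: M=275.0000, payoff=28.9944, prob=0.016075
DDUDU: M=114.4000, payoff=0.0000, prob=0.003215
UDUDU: M=220.0000, payoff=28.9944, prob=0.016075
DUUDU: M=178.7500, payoff=28.9944, prob=0.016075
UUUDU: M=343.7500, payoff=163.0569, prob=0.080376
DDDUU: M=114.4000, payoff=0.0000, prob=0.003215
UDDUU: M=220.0000, payoff=28.9944, prob=0.016075
DUDUU: M=145.2344, payoff=28.9944, prob=0.016075
UUDUU: M=279.2969, payoff=163.0569, prob=0.080376
DDUUU: M=145.2344, payoff=28.9944, prob=0.016075
UDUUU: M=279.2969, payoff=163.0569, prob=0.080376
DUUUU: M=279.2969, payoff=163.0569, prob=0.080376
UUUUU: M=537.1094, payoff=0.0000, prob=0.401878
Price = Σ prob·payoff / R^5 = 57.083996 / 2.011357 = 28.3808

price = 28.3808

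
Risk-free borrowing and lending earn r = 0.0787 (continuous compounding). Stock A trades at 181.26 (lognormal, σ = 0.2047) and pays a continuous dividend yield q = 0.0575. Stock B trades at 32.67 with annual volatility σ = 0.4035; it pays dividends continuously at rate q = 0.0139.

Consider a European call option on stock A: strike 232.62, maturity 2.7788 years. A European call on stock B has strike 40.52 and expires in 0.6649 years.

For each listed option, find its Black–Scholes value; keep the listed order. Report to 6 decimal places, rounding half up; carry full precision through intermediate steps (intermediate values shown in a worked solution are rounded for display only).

price(stock A call K=232.62) = 10.378562
price(stock B call K=40.52) = 2.197473

[stock A call K=232.62]
σ√T = 0.2047·√2.7788 = 0.341229
d₁ = (ln(S/K) + (r−q+σ²/2)T) / (σ√T) = (ln(181.26/232.62) + (0.0787−0.0575+0.2047²/2)·2.7788) / 0.341229 = (-0.249474 + 0.117129) / 0.341229 = -0.387846
d₂ = d₁ − σ√T = -0.387846 − 0.341229 = -0.729075
e^{−rT} = 0.803570
e^{−qT} = 0.852330
N(d₁) = 0.349065,  N(d₂) = 0.232978
price = S·e^{−qT}·N(d₁) − K·e^{−rT}·N(d₂) = 53.928250 − 43.549688 = 10.378562
[stock B call K=40.52]
σ√T = 0.4035·√0.6649 = 0.329020
d₁ = (ln(S/K) + (r−q+σ²/2)T) / (σ√T) = (ln(32.67/40.52) + (0.0787−0.0139+0.4035²/2)·0.6649) / 0.329020 = (-0.215338 + 0.097212) / 0.329020 = -0.359024
d₂ = d₁ − σ√T = -0.359024 − 0.329020 = -0.688044
e^{−rT} = 0.949018
e^{−qT} = 0.990800
N(d₁) = 0.359788,  N(d₂) = 0.245713
price = S·e^{−qT}·N(d₁) − K·e^{−rT}·N(d₂) = 11.646155 − 9.448683 = 2.197473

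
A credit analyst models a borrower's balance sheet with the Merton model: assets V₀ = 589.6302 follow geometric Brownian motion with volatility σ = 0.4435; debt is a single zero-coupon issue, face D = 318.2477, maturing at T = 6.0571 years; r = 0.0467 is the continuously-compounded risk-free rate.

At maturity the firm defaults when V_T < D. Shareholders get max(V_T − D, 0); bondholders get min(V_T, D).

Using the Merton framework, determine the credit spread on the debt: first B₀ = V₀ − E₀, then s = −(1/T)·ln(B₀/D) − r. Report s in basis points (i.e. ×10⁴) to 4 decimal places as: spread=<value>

spread=328.6479

Apply the equity-as-call identities (strike 318.2477, horizon 6.0571 years):
d₁ = [ln(V₀/D) + (r + σ²/2)T] / (σ√T)
   = [ln(589.6302/318.2477) + (0.0467 + 0.5·0.4435²)·6.0571] / (0.4435·√6.0571)
   = [0.616666 + 0.878559] / 1.091506 = 1.369873
d₂ = d₁ − σ√T = 1.369873 − 1.091506 = 0.278368
N(d₁) = 0.914637,  N(d₂) = 0.609635,  e^(−rT) = 0.753620
E₀ = V₀·N(d₁) − D·e^(−rT)·N(d₂)
   = 589.6302·0.914637 − 318.2477·0.753620·0.609635 = 393.083881
B₀ = V₀ − E₀ = 589.6302 − 393.083881 = 196.546319
spread = −(1/T)·ln(B₀/D) − r = −(1/6.0571)·ln(196.546319/318.2477) − 0.0467 = 0.03286479
in basis points: 0.03286479 × 10⁴ = 328.6479 bp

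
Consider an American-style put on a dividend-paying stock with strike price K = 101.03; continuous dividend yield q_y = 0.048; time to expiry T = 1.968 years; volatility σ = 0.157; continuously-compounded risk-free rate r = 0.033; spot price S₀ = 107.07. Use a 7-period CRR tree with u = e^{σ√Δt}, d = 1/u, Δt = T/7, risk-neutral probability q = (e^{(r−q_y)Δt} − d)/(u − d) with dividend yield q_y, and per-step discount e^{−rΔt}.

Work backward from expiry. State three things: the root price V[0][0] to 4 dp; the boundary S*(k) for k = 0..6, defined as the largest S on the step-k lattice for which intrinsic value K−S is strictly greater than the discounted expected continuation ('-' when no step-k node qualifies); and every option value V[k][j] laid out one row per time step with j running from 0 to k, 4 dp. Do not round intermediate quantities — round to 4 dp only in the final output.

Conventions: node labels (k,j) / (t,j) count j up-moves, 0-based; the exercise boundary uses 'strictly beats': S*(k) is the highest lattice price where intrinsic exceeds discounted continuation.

price = 7.1164
boundary = - - - - - - 64.9753
tree:
7.1164
10.1451 3.6195
14.0893 5.6090 1.3007
18.9616 8.5178 2.2252 0.2152
24.5741 12.5999 3.7824 0.3978 0.0000
30.4709 17.9856 6.3802 0.7353 0.0000 0.0000
36.0547 24.3799 10.6634 1.3591 0.0000 0.0000 0.0000
41.2446 30.4143 17.6219 2.5122 0.0000 0.0000 0.0000 0.0000

Δt=0.28114, u=1.08681, d=0.92012, q=0.45395, disc=e^(-rΔt)=0.99077
k=7 terminal: V=max(K-S,0) → 41.2446 30.4143 17.6219 2.5122 0.0000 0.0000 0.0000 0.0000
k=6: j=0 S=64.9753 intr=36.0547 cont=35.9927 V=36.0547[EX]; j=1 S=76.7458 intr=24.2842 cont=24.3799 V=24.3799[hold]; j=2 S=90.6486 intr=10.3814 cont=10.6634 V=10.6634[hold]; j=3 S=107.0700 intr=0.0000 cont=1.3591 V=1.3591[hold]; j=4 S=126.4662 intr=0.0000 cont=0.0000 V=0.0000[hold]; j=5 S=149.3760 intr=0.0000 cont=0.0000 V=0.0000[hold]; j=6 S=176.4361 intr=0.0000 cont=0.0000 V=0.0000[hold]  S*(6)=64.9753
k=5: j=0 S=70.6157 intr=30.4143 cont=30.4709 V=30.4709[hold]; j=1 S=83.4081 intr=17.6219 cont=17.9856 V=17.9856[hold]; j=2 S=98.5178 intr=2.5122 cont=6.3802 V=6.3802[hold]; j=3 S=116.3646 intr=0.0000 cont=0.7353 V=0.7353[hold]; j=4 S=137.4446 intr=0.0000 cont=0.0000 V=0.0000[hold]; j=5 S=162.3432 intr=0.0000 cont=0.0000 V=0.0000[hold]  S*(5)=-
k=4: j=0 S=76.7458 intr=24.2842 cont=24.5741 V=24.5741[hold]; j=1 S=90.6486 intr=10.3814 cont=12.5999 V=12.5999[hold]; j=2 S=107.0700 intr=0.0000 cont=3.7824 V=3.7824[hold]; j=3 S=126.4662 intr=0.0000 cont=0.3978 V=0.3978[hold]; j=4 S=149.3760 intr=0.0000 cont=0.0000 V=0.0000[hold]  S*(4)=-
k=3: j=0 S=83.4081 intr=17.6219 cont=18.9616 V=18.9616[hold]; j=1 S=98.5178 intr=2.5122 cont=8.5178 V=8.5178[hold]; j=2 S=116.3646 intr=0.0000 cont=2.2252 V=2.2252[hold]; j=3 S=137.4446 intr=0.0000 cont=0.2152 V=0.2152[hold]  S*(3)=-
k=2: j=0 S=90.6486 intr=10.3814 cont=14.0893 V=14.0893[hold]; j=1 S=107.0700 intr=0.0000 cont=5.6090 V=5.6090[hold]; j=2 S=126.4662 intr=0.0000 cont=1.3007 V=1.3007[hold]  S*(2)=-
k=1: j=0 S=98.5178 intr=2.5122 cont=10.1451 V=10.1451[hold]; j=1 S=116.3646 intr=0.0000 cont=3.6195 V=3.6195[hold]  S*(1)=-
k=0: j=0 S=107.0700 intr=0.0000 cont=7.1164 V=7.1164[hold]  S*(0)=-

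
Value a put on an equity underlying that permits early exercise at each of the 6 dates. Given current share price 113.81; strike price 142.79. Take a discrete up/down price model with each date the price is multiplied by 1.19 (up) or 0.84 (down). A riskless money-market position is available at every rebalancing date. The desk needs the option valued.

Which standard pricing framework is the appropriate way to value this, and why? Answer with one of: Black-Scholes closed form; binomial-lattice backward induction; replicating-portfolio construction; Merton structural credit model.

Key observation: the defining feature is the embedded early-exercise option across 6 discrete dates on the spot-113.81 tree; pricing the strike-142.79 put means working backward with an exercise test at every node.

framework: binomial-lattice backward induction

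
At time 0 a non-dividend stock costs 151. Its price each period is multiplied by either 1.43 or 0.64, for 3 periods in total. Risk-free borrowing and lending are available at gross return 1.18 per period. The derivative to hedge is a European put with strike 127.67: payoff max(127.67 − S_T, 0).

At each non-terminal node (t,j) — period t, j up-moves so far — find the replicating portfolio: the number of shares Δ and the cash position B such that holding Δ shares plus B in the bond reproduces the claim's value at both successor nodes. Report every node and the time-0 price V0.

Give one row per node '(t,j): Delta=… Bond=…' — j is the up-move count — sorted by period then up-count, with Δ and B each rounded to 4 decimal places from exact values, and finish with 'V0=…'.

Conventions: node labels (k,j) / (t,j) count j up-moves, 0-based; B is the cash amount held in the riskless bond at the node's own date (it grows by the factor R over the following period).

(0,0): Delta=-0.1316 Bond=26.4771
(1,0): Delta=-0.4693 Bond=63.8718
(1,1): Delta=-0.0617 Bond=16.1370
(2,0): Delta=-1.0000 Bond=108.1949
(2,1): Delta=-0.3593 Bond=60.1715
(2,2): Delta=0.0000 Bond=0.0000
V0=6.6017

Under the risk-neutral measure, an up-move has probability p* = (R−d)/(u−d) = 0.6835 and values discount at R = 1.18.
Terminal payoffs: V(3,0)=88.0863, V(3,1)=39.2251, V(3,2)=0.0000, V(3,3)=0.0000
(2,0): S=61.8496. Δ = (V_up−V_dn)/(S_up−S_dn) = (39.2251−88.0863)/(88.4449−39.5837) = -1.0000. V = [p*·39.2251 + (1−p*)·88.0863]/1.18 = 46.3453. B = V − Δ·S = 108.1949.
(2,1): S=138.1952. Δ = (V_up−V_dn)/(S_up−S_dn) = (0.0000−39.2251)/(197.6191−88.4449) = -0.3593. V = [p*·0.0000 + (1−p*)·39.2251]/1.18 = 10.5195. B = V − Δ·S = 60.1715.
(2,2): S=308.7799. Δ = (V_up−V_dn)/(S_up−S_dn) = (0.0000−0.0000)/(441.5553−197.6191) = 0.0000. V = [p*·0.0000 + (1−p*)·0.0000]/1.18 = 0.0000. B = V − Δ·S = 0.0000.
(1,0): S=96.6400. Δ = (V_up−V_dn)/(S_up−S_dn) = (10.5195−46.3453)/(138.1952−61.8496) = -0.4693. V = [p*·10.5195 + (1−p*)·46.3453]/1.18 = 18.5227. B = V − Δ·S = 63.8718.
(1,1): S=215.9300. Δ = (V_up−V_dn)/(S_up−S_dn) = (0.0000−10.5195)/(308.7799−138.1952) = -0.0617. V = [p*·0.0000 + (1−p*)·10.5195]/1.18 = 2.8211. B = V − Δ·S = 16.1370.
(0,0): S=151.0000. Δ = (V_up−V_dn)/(S_up−S_dn) = (2.8211−18.5227)/(215.9300−96.6400) = -0.1316. V = [p*·2.8211 + (1−p*)·18.5227]/1.18 = 6.6017. B = V − Δ·S = 26.4771.
As a check, the time-0 holding Δ(0,0)·S0 + B(0,0) comes to 6.6017 — exactly V0.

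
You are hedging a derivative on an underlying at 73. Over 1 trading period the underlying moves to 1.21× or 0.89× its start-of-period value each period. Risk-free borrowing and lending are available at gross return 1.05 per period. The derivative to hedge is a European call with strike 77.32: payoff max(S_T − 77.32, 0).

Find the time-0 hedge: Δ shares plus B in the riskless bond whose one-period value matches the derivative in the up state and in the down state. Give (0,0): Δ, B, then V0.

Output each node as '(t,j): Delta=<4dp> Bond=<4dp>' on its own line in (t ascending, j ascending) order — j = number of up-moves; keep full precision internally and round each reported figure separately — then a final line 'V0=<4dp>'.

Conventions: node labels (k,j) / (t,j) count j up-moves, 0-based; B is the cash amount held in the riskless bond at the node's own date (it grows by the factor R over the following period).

(0,0): Delta=0.4713 Bond=-29.1634
V0=5.2429

No-arbitrage ⇒ martingale measure with p* = (R−d)/(u−d) = 0.5000.
At maturity the claim pays: V(1,0)=0.0000, V(1,1)=11.0100
Node (0,0) S=73.0000: V=(p*·11.0100+(1−p*)·0.0000)/1.05=5.2429; Δ=(11.0100−0.0000)/(88.3300−64.9700)=0.4713; B=V−Δ·S=-29.1634
Sanity check at the root: Δ(0,0)·S0 + B(0,0) reproduces V0 = 5.2429.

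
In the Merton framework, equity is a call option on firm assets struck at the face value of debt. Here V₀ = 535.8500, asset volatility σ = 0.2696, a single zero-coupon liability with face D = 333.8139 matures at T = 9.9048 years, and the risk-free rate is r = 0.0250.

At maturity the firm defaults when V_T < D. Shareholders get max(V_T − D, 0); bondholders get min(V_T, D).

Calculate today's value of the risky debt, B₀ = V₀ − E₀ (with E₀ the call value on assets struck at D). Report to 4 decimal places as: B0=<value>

B0=227.5338

Apply the equity-as-call identities (strike 333.8139, horizon 9.9048 years):
d₁ = [ln(V₀/D) + (r + σ²/2)T] / (σ√T)
   = [ln(535.8500/333.8139) + (0.0250 + 0.5·0.2696²)·9.9048] / (0.2696·√9.9048)
   = [0.473271 + 0.607581] / 0.848482 = 1.273865
d₂ = d₁ − σ√T = 1.273865 − 0.848482 = 0.425383
N(d₁) = 0.898644,  N(d₂) = 0.664721,  e^(−rT) = 0.780657
E₀ = V₀·N(d₁) − D·e^(−rT)·N(d₂)
   = 535.8500·0.898644 − 333.8139·0.780657·0.664721 = 308.316233
B₀ = V₀ − E₀ = 535.8500 − 308.316233 = 227.533767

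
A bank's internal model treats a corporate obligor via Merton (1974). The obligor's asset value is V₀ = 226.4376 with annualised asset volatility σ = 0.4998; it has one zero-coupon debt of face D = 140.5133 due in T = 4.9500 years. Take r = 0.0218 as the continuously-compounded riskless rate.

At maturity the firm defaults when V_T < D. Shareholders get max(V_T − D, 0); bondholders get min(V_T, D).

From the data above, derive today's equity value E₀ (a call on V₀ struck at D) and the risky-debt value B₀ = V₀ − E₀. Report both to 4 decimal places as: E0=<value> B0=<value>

E0=133.2597 B0=93.1779

Work the structural quantities from V₀ = 226.4376 against face 140.5133:
d₁ = [ln(V₀/D) + (r + σ²/2)T] / (σ√T)
   = [ln(226.4376/140.5133) + (0.0218 + 0.5·0.4998²)·4.9500] / (0.4998·√4.9500)
   = [0.477167 + 0.726165] / 1.111985 = 1.082148
d₂ = d₁ − σ√T = 1.082148 − 1.111985 = -0.029837
N(d₁) = 0.860407,  N(d₂) = 0.488099,  e^(−rT) = 0.897708
E₀ = V₀·N(d₁) − D·e^(−rT)·N(d₂)
   = 226.4376·0.860407 − 140.5133·0.897708·0.488099 = 133.259667
B₀ = V₀ − E₀ = 226.4376 − 133.259667 = 93.177933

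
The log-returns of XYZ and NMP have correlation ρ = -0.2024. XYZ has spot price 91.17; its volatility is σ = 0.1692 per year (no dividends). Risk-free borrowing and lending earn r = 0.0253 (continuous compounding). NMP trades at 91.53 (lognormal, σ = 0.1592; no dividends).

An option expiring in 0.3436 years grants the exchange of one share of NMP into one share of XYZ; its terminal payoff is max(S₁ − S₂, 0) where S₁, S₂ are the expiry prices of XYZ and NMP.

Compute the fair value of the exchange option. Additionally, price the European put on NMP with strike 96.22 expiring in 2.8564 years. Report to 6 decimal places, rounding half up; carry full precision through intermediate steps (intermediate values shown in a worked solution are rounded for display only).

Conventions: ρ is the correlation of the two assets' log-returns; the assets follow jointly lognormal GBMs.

exchange price = 5.257999
price(NMP put K=96.22) = 8.711240

σ_eff = √(σ₁² + σ₂² − 2ρσ₁σ₂) = √(0.1692² + 0.1592² − 2·-0.2024·0.1692·0.1592) = 0.254710
d₁ = (ln(S₁/S₂) + (q₂ − q₁ + σ_eff²/2)T) / (σ_eff√T) = (ln(91.17/91.53) + (0.0 − 0.0 + 0.032439)·0.3436) / 0.149304 = 0.048257
d₂ = d₁ − σ_eff√T = 0.048257 − 0.149304 = -0.101047
N(d₁) = 0.519244,  N(d₂) = 0.459756
V = S₁·e^{−q₁T}·N(d₁) − S₂·e^{−q₂T}·N(d₂) = 47.339510 − 42.081511 = 5.257999
[vanilla: NMP put K=96.22]
σ√T = 0.1592·√2.8564 = 0.269062
d₁ = (ln(S/K) + (r+σ²/2)T) / (σ√T) = (ln(91.53/96.22) + (0.0253+0.1592²/2)·2.8564) / 0.269062 = (-0.049970 + 0.108464) / 0.269062 = 0.217398
d₂ = d₁ − σ√T = 0.217398 − 0.269062 = -0.051664
e^{−rT} = 0.930283
N(−d₁) = 0.413949,  N(−d₂) = 0.520602
price = K·e^{−rT}·N(−d₂) − S·N(−d₁) = 46.599986 − 37.888745 = 8.711240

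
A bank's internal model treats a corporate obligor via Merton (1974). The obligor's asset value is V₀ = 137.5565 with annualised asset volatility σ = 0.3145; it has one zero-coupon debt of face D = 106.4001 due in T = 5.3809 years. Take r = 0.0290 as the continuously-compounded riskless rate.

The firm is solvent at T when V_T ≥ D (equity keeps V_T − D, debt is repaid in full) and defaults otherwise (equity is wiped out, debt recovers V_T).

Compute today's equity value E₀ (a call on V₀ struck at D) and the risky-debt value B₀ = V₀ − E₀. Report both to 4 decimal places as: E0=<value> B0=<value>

Apply the equity-as-call identities (strike 106.4001, horizon 5.3809 years):
d₁ = [ln(V₀/D) + (r + σ²/2)T] / (σ√T)
   = [ln(137.5565/106.4001) + (0.0290 + 0.5·0.3145²)·5.3809] / (0.3145·√5.3809)
   = [0.256828 + 0.422159] / 0.729538 = 0.930708
d₂ = d₁ − σ√T = 0.930708 − 0.729538 = 0.201170
N(d₁) = 0.823998,  N(d₂) = 0.579717,  e^(−rT) = 0.855520
E₀ = V₀·N(d₁) − D·e^(−rT)·N(d₂)
   = 137.5565·0.823998 − 106.4001·0.855520·0.579717 = 60.576109
B₀ = V₀ − E₀ = 137.5565 − 60.576109 = 76.980391

E0=60.5761 B0=76.9804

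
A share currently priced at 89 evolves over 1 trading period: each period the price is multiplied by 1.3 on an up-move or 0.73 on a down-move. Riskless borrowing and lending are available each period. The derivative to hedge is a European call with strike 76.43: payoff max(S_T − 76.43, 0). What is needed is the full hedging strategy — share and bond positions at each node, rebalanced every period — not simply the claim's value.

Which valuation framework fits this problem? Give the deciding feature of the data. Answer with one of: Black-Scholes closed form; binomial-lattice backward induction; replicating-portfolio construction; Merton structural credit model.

Key observation: the task asks for the hedge itself — share and bond holdings at every node of the 1-period tree on spot 89 with factors 1.3/0.73 — which is exactly what the replicating-portfolio construction produces.

framework: replicating-portfolio construction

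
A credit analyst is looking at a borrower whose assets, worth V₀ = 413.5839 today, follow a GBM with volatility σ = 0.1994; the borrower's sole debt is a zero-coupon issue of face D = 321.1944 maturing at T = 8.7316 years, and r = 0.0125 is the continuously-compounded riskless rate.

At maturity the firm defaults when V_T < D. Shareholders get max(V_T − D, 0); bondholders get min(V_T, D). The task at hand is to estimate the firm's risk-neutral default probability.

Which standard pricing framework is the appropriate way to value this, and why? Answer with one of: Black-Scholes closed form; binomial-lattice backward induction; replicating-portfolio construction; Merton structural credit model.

framework: Merton structural credit model

Key observation: a levered firm with one bullet debt due at 8.7316 years is the canonical structural-credit setup: equity is a call on the firm's assets struck at the face value.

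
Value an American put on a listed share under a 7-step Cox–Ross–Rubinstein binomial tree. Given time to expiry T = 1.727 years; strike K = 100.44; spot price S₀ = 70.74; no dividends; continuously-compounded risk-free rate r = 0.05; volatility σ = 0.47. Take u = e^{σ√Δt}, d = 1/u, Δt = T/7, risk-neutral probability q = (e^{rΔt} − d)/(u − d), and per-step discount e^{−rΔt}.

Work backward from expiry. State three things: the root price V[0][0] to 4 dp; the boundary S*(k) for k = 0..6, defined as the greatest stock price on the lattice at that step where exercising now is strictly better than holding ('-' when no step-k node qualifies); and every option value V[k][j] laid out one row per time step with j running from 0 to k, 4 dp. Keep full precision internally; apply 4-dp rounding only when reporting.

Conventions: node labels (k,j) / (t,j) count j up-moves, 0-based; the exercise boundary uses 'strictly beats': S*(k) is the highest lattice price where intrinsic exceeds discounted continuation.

Δt=0.24671, u=1.26295, d=0.79180, q=0.46825, disc=e^(-rΔt)=0.98774
k=7 terminal: V=max(K-S,0) → 86.6374 78.4242 65.3239 44.4283 11.0989 0.0000 0.0000 0.0000
k=6: j=0 S=17.4320 intr=83.0080 cont=81.7766 V=83.0080[EX]; j=1 S=27.8048 intr=72.6352 cont=71.4038 V=72.6352[EX]; j=2 S=44.3499 intr=56.0901 cont=54.8587 V=56.0901[EX]; j=3 S=70.7400 intr=29.7000 cont=28.4686 V=29.7000[EX]; j=4 S=112.8334 intr=0.0000 cont=5.8295 V=5.8295[hold]; j=5 S=179.9742 intr=0.0000 cont=0.0000 V=0.0000[hold]; j=6 S=287.0668 intr=0.0000 cont=0.0000 V=0.0000[hold]  S*(6)=70.7400
k=5: j=0 S=22.0158 intr=78.4242 cont=77.1929 V=78.4242[EX]; j=1 S=35.1161 intr=65.3239 cont=64.0925 V=65.3239[EX]; j=2 S=56.0117 intr=44.4283 cont=43.1969 V=44.4283[EX]; j=3 S=89.3411 intr=11.0989 cont=18.2957 V=18.2957[hold]; j=4 S=142.5030 intr=0.0000 cont=3.0619 V=3.0619[hold]; j=5 S=227.2985 intr=0.0000 cont=0.0000 V=0.0000[hold]  S*(5)=56.0117
k=4: j=0 S=27.8048 intr=72.6352 cont=71.4038 V=72.6352[EX]; j=1 S=44.3499 intr=56.0901 cont=54.8587 V=56.0901[EX]; j=2 S=70.7400 intr=29.7000 cont=31.7972 V=31.7972[hold]; j=3 S=112.8334 intr=0.0000 cont=11.0257 V=11.0257[hold]; j=4 S=179.9742 intr=0.0000 cont=1.6082 V=1.6082[hold]  S*(4)=44.3499
k=3: j=0 S=35.1161 intr=65.3239 cont=64.0925 V=65.3239[EX]; j=1 S=56.0117 intr=44.4283 cont=44.1669 V=44.4283[EX]; j=2 S=89.3411 intr=11.0989 cont=21.8004 V=21.8004[hold]; j=3 S=142.5030 intr=0.0000 cont=6.5349 V=6.5349[hold]  S*(3)=56.0117
k=2: j=0 S=44.3499 intr=56.0901 cont=54.8587 V=56.0901[EX]; j=1 S=70.7400 intr=29.7000 cont=33.4181 V=33.4181[hold]; j=2 S=112.8334 intr=0.0000 cont=14.4728 V=14.4728[hold]  S*(2)=44.3499
k=1: j=0 S=56.0117 intr=44.4283 cont=44.9166 V=44.9166[hold]; j=1 S=89.3411 intr=11.0989 cont=24.2461 V=24.2461[hold]  S*(1)=-
k=0: j=0 S=70.7400 intr=29.7000 cont=34.8057 V=34.8057[hold]  S*(0)=-

price = 34.8057
boundary = - - 44.3499 56.0117 44.3499 56.0117 70.7400
tree:
34.8057
44.9166 24.2461
56.0901 33.4181 14.4728
65.3239 44.4283 21.8004 6.5349
72.6352 56.0901 31.7972 11.0257 1.6082
78.4242 65.3239 44.4283 18.2957 3.0619 0.0000
83.0080 72.6352 56.0901 29.7000 5.8295 0.0000 0.0000
86.6374 78.4242 65.3239 44.4283 11.0989 0.0000 0.0000 0.0000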